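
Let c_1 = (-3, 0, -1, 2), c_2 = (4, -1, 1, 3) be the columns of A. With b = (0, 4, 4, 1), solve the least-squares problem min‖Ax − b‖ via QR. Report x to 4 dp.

x = (-0.1003, 0.0851)

c_1 = (-3, 0, -1, 2); ‖c_1‖ = 3.7417, so q_1 = (-0.8018, 0.0000, -0.2673, 0.5345).
q_1·c_2 = (-0.8018)·4 + 0.0000·(-1) + (-0.2673)·1 + 0.5345·3 = -1.8708.
u_2 = c_2 + 1.8708·q_1 = (2.5000, -1.0000, 0.5000, 4.0000).
‖u_2‖ = 4.8477, so q_2 = (0.5157, -0.2063, 0.1031, 0.8251).
Qᵀb = (-0.5345, 0.4126).
Back-substitute: x_2 = 0.4126/4.8477 = 0.0851.
x_1 = (-0.5345 + 1.8708·0.0851)/3.7417 = -0.1003.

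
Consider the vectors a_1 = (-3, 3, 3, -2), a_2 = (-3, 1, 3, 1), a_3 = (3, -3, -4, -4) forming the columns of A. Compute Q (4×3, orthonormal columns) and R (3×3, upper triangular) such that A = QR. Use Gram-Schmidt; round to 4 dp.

a_1 = (-3, 3, 3, -2); ‖a_1‖ = 5.5678, so e_1 = (-0.5388, 0.5388, 0.5388, -0.3592).
e_1·a_2 = (-0.5388)·(-3) + 0.5388·1 + 0.5388·3 + (-0.3592)·1 = 3.4125.
u_2 = a_2 − 3.4125·e_1 = (-1.1613, -0.8387, 1.1613, 2.2258).
‖u_2‖ = 2.8905, so e_2 = (-0.4018, -0.2902, 0.4018, 0.7700).
e_1·a_3 = (-0.5388)·3 + 0.5388·(-3) + 0.5388·(-4) + (-0.3592)·(-4) = -3.9513; e_2·a_3 = (-0.4018)·3 + (-0.2902)·(-3) + 0.4018·(-4) + 0.7700·(-4) = -5.0221.
u_3 = a_3 + 3.9513·e_1 + 5.0221·e_2 = (-1.1467, -2.3282, 0.1467, -1.5521).
‖u_3‖ = 3.0275, so e_3 = (-0.3788, -0.7690, 0.0485, -0.5127).

Q = [[-0.5388, -0.4018, -0.3788], [0.5388, -0.2902, -0.7690], [0.5388, 0.4018, 0.0485], [-0.3592, 0.7700, -0.5127]], R = [[5.5678, 3.4125, -3.9513], [0.0000, 2.8905, -5.0221], [0.0000, 0.0000, 3.0275]]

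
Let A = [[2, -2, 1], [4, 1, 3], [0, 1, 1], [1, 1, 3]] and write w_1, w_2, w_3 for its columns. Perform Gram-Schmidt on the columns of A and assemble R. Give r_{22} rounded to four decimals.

r_{22} = 2.6367

w_1 = (2, 4, 0, 1); ‖w_1‖ = 4.5826, so q_1 = (0.4364, 0.8729, 0.0000, 0.2182).
q_1·w_2 = 0.4364·(-2) + 0.8729·1 + 0.0000·1 + 0.2182·1 = 0.2182.
u_2 = w_2 − 0.2182·q_1 = (-2.0952, 0.8095, 1.0000, 0.9524).
r_{22} = ‖u_2‖ = 2.6367.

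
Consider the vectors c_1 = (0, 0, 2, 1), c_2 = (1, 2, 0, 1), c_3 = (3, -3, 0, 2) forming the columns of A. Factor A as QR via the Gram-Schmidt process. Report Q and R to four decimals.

Q = [[0.0000, 0.4152, 0.7097], [0.0000, 0.8305, -0.5511], [0.8944, -0.1661, -0.1963], [0.4472, 0.3322, 0.3926]], R = [[2.2361, 0.4472, 0.8944], [0.0000, 2.4083, -0.5813], [0.0000, 0.0000, 4.5675]]

c_1 = (0, 0, 2, 1); ‖c_1‖ = 2.2361, so e_1 = (0.0000, 0.0000, 0.8944, 0.4472).
e_1·c_2 = 0.0000·1 + 0.0000·2 + 0.8944·0 + 0.4472·1 = 0.4472.
u_2 = c_2 − 0.4472·e_1 = (1.0000, 2.0000, -0.4000, 0.8000).
‖u_2‖ = 2.4083, so e_2 = (0.4152, 0.8305, -0.1661, 0.3322).
e_1·c_3 = 0.0000·3 + 0.0000·(-3) + 0.8944·0 + 0.4472·2 = 0.8944; e_2·c_3 = 0.4152·3 + 0.8305·(-3) + (-0.1661)·0 + 0.3322·2 = -0.5813.
u_3 = c_3 − 0.8944·e_1 + 0.5813·e_2 = (3.2414, -2.5172, -0.8966, 1.7931).
‖u_3‖ = 4.5675, so e_3 = (0.7097, -0.5511, -0.1963, 0.3926).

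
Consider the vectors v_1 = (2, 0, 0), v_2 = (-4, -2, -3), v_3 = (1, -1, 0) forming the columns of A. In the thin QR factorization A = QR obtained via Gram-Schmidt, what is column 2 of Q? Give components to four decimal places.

e_2 = (0.0000, -0.5547, -0.8321)

e_1 = v_1/‖v_1‖ = (2, 0, 0)/2.0000 = (1.0000, 0.0000, 0.0000).
r_{12} = e_1·v_2 = -4.0000.
u_2 = v_2 + 4.0000·e_1 = (0.0000, -2.0000, -3.0000).
‖u_2‖ = 3.6056, so e_2 = (0.0000, -0.5547, -0.8321).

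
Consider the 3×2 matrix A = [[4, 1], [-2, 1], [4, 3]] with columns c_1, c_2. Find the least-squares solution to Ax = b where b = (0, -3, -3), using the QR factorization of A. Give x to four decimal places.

e_1 = c_1/‖c_1‖ = (4, -2, 4)/6.0000 = (0.6667, -0.3333, 0.6667).
r_{12} = e_1·c_2 = 2.3333.
u_2 = c_2 − 2.3333·e_1 = (-0.5556, 1.7778, 1.4444).
‖u_2‖ = 2.3570, so e_2 = (-0.2357, 0.7542, 0.6128).
Qᵀb = (-1.0000, -4.1012).
Back-substitute: x_2 = -4.1012/2.3570 = -1.7400.
x_1 = (-1.0000 − 2.3333·(-1.7400))/6.0000 = 0.5100.

x = (0.5100, -1.7400)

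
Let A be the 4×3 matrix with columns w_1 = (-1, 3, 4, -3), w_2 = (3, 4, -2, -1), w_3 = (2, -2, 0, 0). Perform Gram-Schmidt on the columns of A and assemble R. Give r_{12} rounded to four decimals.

r_{12} = 0.6761

w_1 = (-1, 3, 4, -3); ‖w_1‖ = 5.9161, so q_1 = (-0.1690, 0.5071, 0.6761, -0.5071).
r_{12} = q_1·w_2 = 0.6761.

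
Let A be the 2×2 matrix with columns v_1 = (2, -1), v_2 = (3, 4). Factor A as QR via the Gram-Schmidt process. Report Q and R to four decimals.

v_1 = (2, -1); ‖v_1‖ = 2.2361, so e_1 = (0.8944, -0.4472).
e_1·v_2 = 0.8944·3 + (-0.4472)·4 = 0.8944.
u_2 = v_2 − 0.8944·e_1 = (2.2000, 4.4000).
‖u_2‖ = 4.9193, so e_2 = (0.4472, 0.8944).

Q = [[0.8944, 0.4472], [-0.4472, 0.8944]], R = [[2.2361, 0.8944], [0.0000, 4.9193]]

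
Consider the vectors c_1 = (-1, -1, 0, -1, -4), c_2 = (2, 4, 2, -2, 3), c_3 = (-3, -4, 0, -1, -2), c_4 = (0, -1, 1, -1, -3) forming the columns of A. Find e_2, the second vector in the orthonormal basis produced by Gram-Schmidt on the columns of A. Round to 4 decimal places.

e_2 = (0.2387, 0.6511, 0.4123, -0.5860, -0.0760)

c_1 = (-1, -1, 0, -1, -4); ‖c_1‖ = 4.3589, so e_1 = (-0.2294, -0.2294, 0.0000, -0.2294, -0.9177).
e_1·c_2 = (-0.2294)·2 + (-0.2294)·4 + 0.0000·2 + (-0.2294)·(-2) + (-0.9177)·3 = -3.6707.
u_2 = c_2 + 3.6707·e_1 = (1.1579, 3.1579, 2.0000, -2.8421, -0.3684).
‖u_2‖ = 4.8504, so e_2 = (0.2387, 0.6511, 0.4123, -0.5860, -0.0760).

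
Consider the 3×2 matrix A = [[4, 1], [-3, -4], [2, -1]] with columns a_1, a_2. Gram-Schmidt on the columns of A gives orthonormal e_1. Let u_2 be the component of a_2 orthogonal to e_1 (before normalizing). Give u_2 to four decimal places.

a_1 = (4, -3, 2); ‖a_1‖ = 5.3852, so e_1 = (0.7428, -0.5571, 0.3714).
e_1·a_2 = 0.7428·1 + (-0.5571)·(-4) + 0.3714·(-1) = 2.5997.
u_2 = a_2 − 2.5997·e_1 = (-0.9310, -2.5517, -1.9655).

u_2 = (-0.9310, -2.5517, -1.9655)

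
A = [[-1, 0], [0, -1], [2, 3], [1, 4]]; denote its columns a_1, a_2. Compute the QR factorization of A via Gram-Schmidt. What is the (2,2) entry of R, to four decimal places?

a_1 = (-1, 0, 2, 1); ‖a_1‖ = 2.4495, so e_1 = (-0.4082, 0.0000, 0.8165, 0.4082).
e_1·a_2 = (-0.4082)·0 + 0.0000·(-1) + 0.8165·3 + 0.4082·4 = 4.0825.
u_2 = a_2 − 4.0825·e_1 = (1.6667, -1.0000, -0.3333, 2.3333).
r_{22} = ‖u_2‖ = 3.0551.

r_{22} = 3.0551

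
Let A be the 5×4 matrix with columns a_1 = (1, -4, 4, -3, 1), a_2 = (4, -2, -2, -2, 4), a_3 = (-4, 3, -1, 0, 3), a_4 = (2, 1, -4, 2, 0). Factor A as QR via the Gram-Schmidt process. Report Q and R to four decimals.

Q = [[0.1525, 0.5851, -0.6364, -0.3437], [-0.6100, -0.1111, 0.2593, -0.6969], [0.6100, -0.5258, 0.0707, -0.2291], [-0.4575, -0.1629, -0.2357, 0.5633], [0.1525, 0.5851, 0.6835, 0.1623]], R = [[6.5574, 2.1350, -2.5925, -3.6600], [0.0000, 6.2803, -0.3925, 2.8365], [0.0000, 0.0000, 5.3033, -1.7678], [0.0000, 0.0000, 0.0000, 0.6588]]

a_1 = (1, -4, 4, -3, 1); ‖a_1‖ = 6.5574, so e_1 = (0.1525, -0.6100, 0.6100, -0.4575, 0.1525).
e_1·a_2 = 0.1525·4 + (-0.6100)·(-2) + 0.6100·(-2) + (-0.4575)·(-2) + 0.1525·4 = 2.1350.
u_2 = a_2 − 2.1350·e_1 = (3.6744, -0.6977, -3.3023, -1.0233, 3.6744).
‖u_2‖ = 6.2803, so e_2 = (0.5851, -0.1111, -0.5258, -0.1629, 0.5851).
e_1·a_3 = 0.1525·(-4) + (-0.6100)·3 + 0.6100·(-1) + (-0.4575)·0 + 0.1525·3 = -2.5925; e_2·a_3 = 0.5851·(-4) + (-0.1111)·3 + (-0.5258)·(-1) + (-0.1629)·0 + 0.5851·3 = -0.3925.
u_3 = a_3 + 2.5925·e_1 + 0.3925·e_2 = (-3.3750, 1.3750, 0.3750, -1.2500, 3.6250).
‖u_3‖ = 5.3033, so e_3 = (-0.6364, 0.2593, 0.0707, -0.2357, 0.6835).
e_1·a_4 = 0.1525·2 + (-0.6100)·1 + 0.6100·(-4) + (-0.4575)·2 + 0.1525·0 = -3.6600; e_2·a_4 = 0.5851·2 + (-0.1111)·1 + (-0.5258)·(-4) + (-0.1629)·2 + 0.5851·0 = 2.8365; e_3·a_4 = (-0.6364)·2 + 0.2593·1 + 0.0707·(-4) + (-0.2357)·2 + 0.6835·0 = -1.7678.
u_4 = a_4 + 3.6600·e_1 − 2.8365·e_2 + 1.7678·e_3 = (-0.2264, -0.4591, -0.1509, 0.3711, 0.1069).
‖u_4‖ = 0.6588, so e_4 = (-0.3437, -0.6969, -0.2291, 0.5633, 0.1623).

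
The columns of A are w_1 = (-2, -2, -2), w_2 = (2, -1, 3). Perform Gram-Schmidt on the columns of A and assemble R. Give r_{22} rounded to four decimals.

w_1 = (-2, -2, -2); ‖w_1‖ = 3.4641, so e_1 = (-0.5774, -0.5774, -0.5774).
e_1·w_2 = (-0.5774)·2 + (-0.5774)·(-1) + (-0.5774)·3 = -2.3094.
u_2 = w_2 + 2.3094·e_1 = (0.6667, -2.3333, 1.6667).
r_{22} = ‖u_2‖ = 2.9439.

r_{22} = 2.9439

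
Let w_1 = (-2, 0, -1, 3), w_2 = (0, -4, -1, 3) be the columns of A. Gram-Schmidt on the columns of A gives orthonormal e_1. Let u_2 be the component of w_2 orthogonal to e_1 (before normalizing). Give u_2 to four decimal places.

w_1 = (-2, 0, -1, 3); ‖w_1‖ = 3.7417, so e_1 = (-0.5345, 0.0000, -0.2673, 0.8018).
e_1·w_2 = (-0.5345)·0 + 0.0000·(-4) + (-0.2673)·(-1) + 0.8018·3 = 2.6726.
u_2 = w_2 − 2.6726·e_1 = (1.4286, -4.0000, -0.2857, 0.8571).

u_2 = (1.4286, -4.0000, -0.2857, 0.8571)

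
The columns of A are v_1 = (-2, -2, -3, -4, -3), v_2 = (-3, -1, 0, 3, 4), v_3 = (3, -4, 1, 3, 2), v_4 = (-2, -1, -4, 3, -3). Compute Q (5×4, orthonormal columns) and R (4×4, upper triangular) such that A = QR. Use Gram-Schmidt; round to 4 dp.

Q = [[-0.3086, -0.6997, 0.4989, -0.0403], [-0.3086, -0.3277, -0.8479, 0.1177], [-0.4629, -0.2126, -0.0310, -0.4606], [-0.6172, 0.2746, 0.1741, 0.7027], [-0.4629, 0.5314, 0.0316, -0.5278]], R = [[6.4807, -2.4689, -2.9318, 2.3146], [0.0000, 5.3763, 0.8857, 1.8069], [0.0000, 0.0000, 5.4425, 0.4015], [0.0000, 0.0000, 0.0000, 5.4970]]

q_1 = v_1/‖v_1‖ = (-2, -2, -3, -4, -3)/6.4807 = (-0.3086, -0.3086, -0.4629, -0.6172, -0.4629).
r_{12} = q_1·v_2 = -2.4689.
u_2 = v_2 + 2.4689·q_1 = (-3.7619, -1.7619, -1.1429, 1.4762, 2.8571).
‖u_2‖ = 5.3763, so q_2 = (-0.6997, -0.3277, -0.2126, 0.2746, 0.5314).
r_{13} = q_1·v_3 = -2.9318; r_{23} = q_2·v_3 = 0.8857.
u_3 = v_3 + 2.9318·q_1 − 0.8857·q_2 = (2.7150, -4.6145, -0.1689, 0.9473, 0.1722).
‖u_3‖ = 5.4425, so q_3 = (0.4989, -0.8479, -0.0310, 0.1741, 0.0316).
r_{14} = q_1·v_4 = 2.3146; r_{24} = q_2·v_4 = 1.8069; r_{34} = q_3·v_4 = 0.4015.
u_4 = v_4 − 2.3146·q_1 − 1.8069·q_2 − 0.4015·q_3 = (-0.2217, 0.6469, -2.5320, 3.8626, -2.9015).
‖u_4‖ = 5.4970, so q_4 = (-0.0403, 0.1177, -0.4606, 0.7027, -0.5278).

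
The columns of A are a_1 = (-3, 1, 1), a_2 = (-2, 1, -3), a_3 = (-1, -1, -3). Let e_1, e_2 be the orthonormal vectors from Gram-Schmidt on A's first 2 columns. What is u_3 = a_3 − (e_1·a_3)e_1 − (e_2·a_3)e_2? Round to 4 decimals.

e_1 = a_1/‖a_1‖ = (-3, 1, 1)/3.3166 = (-0.9045, 0.3015, 0.3015).
r_{12} = e_1·a_2 = 1.2060.
u_2 = a_2 − 1.2060·e_1 = (-0.9091, 0.6364, -3.3636).
‖u_2‖ = 3.5420, so e_2 = (-0.2567, 0.1797, -0.9497).
r_{13} = e_1·a_3 = -0.3015; r_{23} = e_2·a_3 = 2.9260.
u_3 = a_3 + 0.3015·e_1 − 2.9260·e_2 = (-0.5217, -1.4348, -0.1304).

u_3 = (-0.5217, -1.4348, -0.1304)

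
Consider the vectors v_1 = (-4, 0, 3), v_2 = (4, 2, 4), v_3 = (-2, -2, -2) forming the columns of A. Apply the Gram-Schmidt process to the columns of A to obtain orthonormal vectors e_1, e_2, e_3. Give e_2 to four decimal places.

v_1 = (-4, 0, 3); ‖v_1‖ = 5.0000, so e_1 = (-0.8000, 0.0000, 0.6000).
e_1·v_2 = (-0.8000)·4 + 0.0000·2 + 0.6000·4 = -0.8000.
u_2 = v_2 + 0.8000·e_1 = (3.3600, 2.0000, 4.4800).
‖u_2‖ = 5.9464, so e_2 = (0.5650, 0.3363, 0.7534).

e_2 = (0.5650, 0.3363, 0.7534)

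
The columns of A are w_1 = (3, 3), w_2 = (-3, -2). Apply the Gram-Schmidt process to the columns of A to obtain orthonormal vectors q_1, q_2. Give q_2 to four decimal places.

w_1 = (3, 3); ‖w_1‖ = 4.2426, so q_1 = (0.7071, 0.7071).
q_1·w_2 = 0.7071·(-3) + 0.7071·(-2) = -3.5355.
u_2 = w_2 + 3.5355·q_1 = (-0.5000, 0.5000).
‖u_2‖ = 0.7071, so q_2 = (-0.7071, 0.7071).

q_2 = (-0.7071, 0.7071)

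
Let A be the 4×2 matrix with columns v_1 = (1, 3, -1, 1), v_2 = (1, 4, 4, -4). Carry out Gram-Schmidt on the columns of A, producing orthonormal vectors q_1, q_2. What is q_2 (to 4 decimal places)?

v_1 = (1, 3, -1, 1); ‖v_1‖ = 3.4641, so q_1 = (0.2887, 0.8660, -0.2887, 0.2887).
q_1·v_2 = 0.2887·1 + 0.8660·4 + (-0.2887)·4 + 0.2887·(-4) = 1.4434.
u_2 = v_2 − 1.4434·q_1 = (0.5833, 2.7500, 4.4167, -4.4167).
‖u_2‖ = 6.8496, so q_2 = (0.0852, 0.4015, 0.6448, -0.6448).

q_2 = (0.0852, 0.4015, 0.6448, -0.6448)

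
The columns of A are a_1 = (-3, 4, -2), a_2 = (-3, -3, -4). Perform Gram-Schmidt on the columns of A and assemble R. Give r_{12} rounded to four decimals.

a_1 = (-3, 4, -2); ‖a_1‖ = 5.3852, so e_1 = (-0.5571, 0.7428, -0.3714).
r_{12} = e_1·a_2 = 0.9285.

r_{12} = 0.9285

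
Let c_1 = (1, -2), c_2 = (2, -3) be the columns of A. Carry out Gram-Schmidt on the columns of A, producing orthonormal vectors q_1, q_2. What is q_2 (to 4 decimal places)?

q_1 = c_1/‖c_1‖ = (1, -2)/2.2361 = (0.4472, -0.8944).
r_{12} = q_1·c_2 = 3.5777.
u_2 = c_2 − 3.5777·q_1 = (0.4000, 0.2000).
‖u_2‖ = 0.4472, so q_2 = (0.8944, 0.4472).

q_2 = (0.8944, 0.4472)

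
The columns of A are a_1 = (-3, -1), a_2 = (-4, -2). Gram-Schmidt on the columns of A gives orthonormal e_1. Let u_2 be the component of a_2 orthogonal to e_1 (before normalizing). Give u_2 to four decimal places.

e_1 = a_1/‖a_1‖ = (-3, -1)/3.1623 = (-0.9487, -0.3162).
r_{12} = e_1·a_2 = 4.4272.
u_2 = a_2 − 4.4272·e_1 = (0.2000, -0.6000).

u_2 = (0.2000, -0.6000)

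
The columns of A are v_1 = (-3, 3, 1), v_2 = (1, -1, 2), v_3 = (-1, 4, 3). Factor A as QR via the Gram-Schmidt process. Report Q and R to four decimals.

v_1 = (-3, 3, 1); ‖v_1‖ = 4.3589, so e_1 = (-0.6882, 0.6882, 0.2294).
e_1·v_2 = (-0.6882)·1 + 0.6882·(-1) + 0.2294·2 = -0.9177.
u_2 = v_2 + 0.9177·e_1 = (0.3684, -0.3684, 2.2105).
‖u_2‖ = 2.2711, so e_2 = (0.1622, -0.1622, 0.9733).
e_1·v_3 = (-0.6882)·(-1) + 0.6882·4 + 0.2294·3 = 4.1295; e_2·v_3 = 0.1622·(-1) + (-0.1622)·4 + 0.9733·3 = 2.1089.
u_3 = v_3 − 4.1295·e_1 − 2.1089·e_2 = (1.5000, 1.5000, 0.0000).
‖u_3‖ = 2.1213, so e_3 = (0.7071, 0.7071, 0.0000).

Q = [[-0.6882, 0.1622, 0.7071], [0.6882, -0.1622, 0.7071], [0.2294, 0.9733, 0.0000]], R = [[4.3589, -0.9177, 4.1295], [0.0000, 2.2711, 2.1089], [0.0000, 0.0000, 2.1213]]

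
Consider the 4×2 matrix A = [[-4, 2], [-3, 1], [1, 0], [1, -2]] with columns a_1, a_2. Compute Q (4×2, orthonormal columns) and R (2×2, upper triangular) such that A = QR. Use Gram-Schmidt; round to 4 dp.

q_1 = a_1/‖a_1‖ = (-4, -3, 1, 1)/5.1962 = (-0.7698, -0.5774, 0.1925, 0.1925).
r_{12} = q_1·a_2 = -2.5019.
u_2 = a_2 + 2.5019·q_1 = (0.0741, -0.4444, 0.4815, -1.5185).
‖u_2‖ = 1.6555, so q_2 = (0.0447, -0.2685, 0.2908, -0.9172).

Q = [[-0.7698, 0.0447], [-0.5774, -0.2685], [0.1925, 0.2908], [0.1925, -0.9172]], R = [[5.1962, -2.5019], [0.0000, 1.6555]]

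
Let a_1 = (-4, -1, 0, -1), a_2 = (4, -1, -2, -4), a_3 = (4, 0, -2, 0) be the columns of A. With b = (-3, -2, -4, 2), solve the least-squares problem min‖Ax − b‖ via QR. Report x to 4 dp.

x = (2.8328, -1.1861, 3.2524)

a_1 = (-4, -1, 0, -1); ‖a_1‖ = 4.2426, so e_1 = (-0.9428, -0.2357, 0.0000, -0.2357).
e_1·a_2 = (-0.9428)·4 + (-0.2357)·(-1) + 0.0000·(-2) + (-0.2357)·(-4) = -2.5927.
u_2 = a_2 + 2.5927·e_1 = (1.5556, -1.6111, -2.0000, -4.6111).
‖u_2‖ = 5.5025, so e_2 = (0.2827, -0.2928, -0.3635, -0.8380).
e_1·a_3 = (-0.9428)·4 + (-0.2357)·0 + 0.0000·(-2) + (-0.2357)·0 = -3.7712; e_2·a_3 = 0.2827·4 + (-0.2928)·0 + (-0.3635)·(-2) + (-0.8380)·0 = 1.8577.
u_3 = a_3 + 3.7712·e_1 − 1.8577·e_2 = (-0.0807, -0.3450, -1.3248, 0.6679).
‖u_3‖ = 1.5253, so e_3 = (-0.0529, -0.2262, -0.8685, 0.4379).
Qᵀb = (2.8284, -0.4846, 4.9609).
Back-substitute: x_3 = 4.9609/1.5253 = 3.2524.
x_2 = (-0.4846 − 1.8577·3.2524)/5.5025 = -1.1861.
x_1 = (2.8284 + 2.5927·(-1.1861) + 3.7712·3.2524)/4.2426 = 2.8328.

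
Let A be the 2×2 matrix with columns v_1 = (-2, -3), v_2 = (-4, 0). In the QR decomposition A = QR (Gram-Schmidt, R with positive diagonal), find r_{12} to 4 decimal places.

r_{12} = 2.2188

v_1 = (-2, -3); ‖v_1‖ = 3.6056, so q_1 = (-0.5547, -0.8321).
r_{12} = q_1·v_2 = 2.2188.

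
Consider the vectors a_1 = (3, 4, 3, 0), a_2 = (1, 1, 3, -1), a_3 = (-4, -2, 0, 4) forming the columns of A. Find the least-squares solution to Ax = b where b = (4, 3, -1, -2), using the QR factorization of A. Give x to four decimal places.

x = (0.6307, -0.9673, -0.7516)

e_1 = a_1/‖a_1‖ = (3, 4, 3, 0)/5.8310 = (0.5145, 0.6860, 0.5145, 0.0000).
r_{12} = e_1·a_2 = 2.7440.
u_2 = a_2 − 2.7440·e_1 = (-0.4118, -0.8824, 1.5882, -1.0000).
‖u_2‖ = 2.1144, so e_2 = (-0.1947, -0.4173, 0.7512, -0.4730).
r_{13} = e_1·a_3 = -3.4300; r_{23} = e_2·a_3 = -0.2782.
u_3 = a_3 + 3.4300·e_1 + 0.2782·e_2 = (-2.2895, 0.2368, 1.9737, 3.8684).
‖u_3‖ = 4.9151, so e_3 = (-0.4658, 0.0482, 0.4016, 0.7871).
Qᵀb = (3.6015, -1.8362, -3.6943).
Back-substitute: x_3 = -3.6943/4.9151 = -0.7516.
x_2 = (-1.8362 + 0.2782·(-0.7516))/2.1144 = -0.9673.
x_1 = (3.6015 − 2.7440·(-0.9673) + 3.4300·(-0.7516))/5.8310 = 0.6307.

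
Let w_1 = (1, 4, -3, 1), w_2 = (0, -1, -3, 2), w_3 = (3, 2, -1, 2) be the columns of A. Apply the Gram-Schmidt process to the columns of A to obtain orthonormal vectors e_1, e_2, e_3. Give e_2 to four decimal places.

w_1 = (1, 4, -3, 1); ‖w_1‖ = 5.1962, so e_1 = (0.1925, 0.7698, -0.5774, 0.1925).
e_1·w_2 = 0.1925·0 + 0.7698·(-1) + (-0.5774)·(-3) + 0.1925·2 = 1.3472.
u_2 = w_2 − 1.3472·e_1 = (-0.2593, -2.0370, -2.2222, 1.7407).
‖u_2‖ = 3.4907, so e_2 = (-0.0743, -0.5836, -0.6366, 0.4987).

e_2 = (-0.0743, -0.5836, -0.6366, 0.4987)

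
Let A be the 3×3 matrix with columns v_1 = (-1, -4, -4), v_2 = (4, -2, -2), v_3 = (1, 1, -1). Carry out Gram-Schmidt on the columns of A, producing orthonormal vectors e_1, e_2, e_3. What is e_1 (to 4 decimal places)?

v_1 = (-1, -4, -4); ‖v_1‖ = 5.7446, so e_1 = (-0.1741, -0.6963, -0.6963).

e_1 = (-0.1741, -0.6963, -0.6963)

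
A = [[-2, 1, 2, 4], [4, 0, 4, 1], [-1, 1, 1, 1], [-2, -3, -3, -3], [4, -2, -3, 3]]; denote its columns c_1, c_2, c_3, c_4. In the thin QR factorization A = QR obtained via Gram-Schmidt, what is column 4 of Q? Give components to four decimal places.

e_1 = c_1/‖c_1‖ = (-2, 4, -1, -2, 4)/6.4031 = (-0.3123, 0.6247, -0.1562, -0.3123, 0.6247).
r_{12} = e_1·c_2 = -0.7809.
u_2 = c_2 + 0.7809·e_1 = (0.7561, 0.4878, 0.8780, -3.2439, -1.5122).
‖u_2‖ = 3.7934, so e_2 = (0.1993, 0.1286, 0.2315, -0.8551, -0.3986).
r_{13} = e_1·c_3 = 0.7809; r_{23} = e_2·c_3 = 4.9058.
u_3 = c_3 − 0.7809·e_1 − 4.9058·e_2 = (1.2661, 2.8814, -0.0136, 1.4390, -1.5322).
‖u_3‖ = 3.7847, so e_3 = (0.3345, 0.7613, -0.0036, 0.3802, -0.4048).
r_{14} = e_1·c_4 = 2.0303; r_{24} = e_2·c_4 = 2.5268; r_{34} = e_3·c_4 = -0.2593.
u_4 = c_4 − 2.0303·e_1 − 2.5268·e_2 + 0.2593·e_3 = (4.2173, -0.3958, 0.7313, -0.1065, 2.6340).
‖u_4‖ = 5.0424, so e_4 = (0.8364, -0.0785, 0.1450, -0.0211, 0.5224).

e_4 = (0.8364, -0.0785, 0.1450, -0.0211, 0.5224)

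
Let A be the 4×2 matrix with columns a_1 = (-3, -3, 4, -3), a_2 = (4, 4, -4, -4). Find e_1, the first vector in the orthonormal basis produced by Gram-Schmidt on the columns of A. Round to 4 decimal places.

e_1 = (-0.4575, -0.4575, 0.6100, -0.4575)

a_1 = (-3, -3, 4, -3); ‖a_1‖ = 6.5574, so e_1 = (-0.4575, -0.4575, 0.6100, -0.4575).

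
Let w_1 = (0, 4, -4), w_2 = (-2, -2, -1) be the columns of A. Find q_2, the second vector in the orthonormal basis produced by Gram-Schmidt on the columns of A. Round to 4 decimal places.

w_1 = (0, 4, -4); ‖w_1‖ = 5.6569, so q_1 = (0.0000, 0.7071, -0.7071).
q_1·w_2 = 0.0000·(-2) + 0.7071·(-2) + (-0.7071)·(-1) = -0.7071.
u_2 = w_2 + 0.7071·q_1 = (-2.0000, -1.5000, -1.5000).
‖u_2‖ = 2.9155, so q_2 = (-0.6860, -0.5145, -0.5145).

q_2 = (-0.6860, -0.5145, -0.5145)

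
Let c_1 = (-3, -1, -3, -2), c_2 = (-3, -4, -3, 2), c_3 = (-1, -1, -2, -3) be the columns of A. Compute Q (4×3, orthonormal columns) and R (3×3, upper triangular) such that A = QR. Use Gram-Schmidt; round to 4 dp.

Q = [[-0.6255, -0.1334, 0.5813], [-0.2085, -0.6579, -0.6502], [-0.6255, -0.1334, -0.0395], [-0.4170, 0.7291, -0.4876]], R = [[4.7958, 3.7533, 3.3362], [0.0000, 4.8901, -1.1292], [0.0000, 0.0000, 1.6108]]

c_1 = (-3, -1, -3, -2); ‖c_1‖ = 4.7958, so q_1 = (-0.6255, -0.2085, -0.6255, -0.4170).
q_1·c_2 = (-0.6255)·(-3) + (-0.2085)·(-4) + (-0.6255)·(-3) + (-0.4170)·2 = 3.7533.
u_2 = c_2 − 3.7533·q_1 = (-0.6522, -3.2174, -0.6522, 3.5652).
‖u_2‖ = 4.8901, so q_2 = (-0.1334, -0.6579, -0.1334, 0.7291).
q_1·c_3 = (-0.6255)·(-1) + (-0.2085)·(-1) + (-0.6255)·(-2) + (-0.4170)·(-3) = 3.3362; q_2·c_3 = (-0.1334)·(-1) + (-0.6579)·(-1) + (-0.1334)·(-2) + 0.7291·(-3) = -1.1292.
u_3 = c_3 − 3.3362·q_1 + 1.1292·q_2 = (0.9364, -1.0473, -0.0636, -0.7855).
‖u_3‖ = 1.6108, so q_3 = (0.5813, -0.6502, -0.0395, -0.4876).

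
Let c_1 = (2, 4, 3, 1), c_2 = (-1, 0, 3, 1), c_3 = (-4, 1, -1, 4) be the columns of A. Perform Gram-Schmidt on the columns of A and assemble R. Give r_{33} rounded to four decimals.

e_1 = c_1/‖c_1‖ = (2, 4, 3, 1)/5.4772 = (0.3651, 0.7303, 0.5477, 0.1826).
r_{12} = e_1·c_2 = 1.4606.
u_2 = c_2 − 1.4606·e_1 = (-1.5333, -1.0667, 2.2000, 0.7333).
‖u_2‖ = 2.9777, so e_2 = (-0.5149, -0.3582, 0.7388, 0.2463).
r_{13} = e_1·c_3 = -0.5477; r_{23} = e_2·c_3 = 1.9478.
u_3 = c_3 + 0.5477·e_1 − 1.9478·e_2 = (-2.7970, 2.0977, -2.1391, 3.6203).
r_{33} = ‖u_3‖ = 5.4686.

r_{33} = 5.4686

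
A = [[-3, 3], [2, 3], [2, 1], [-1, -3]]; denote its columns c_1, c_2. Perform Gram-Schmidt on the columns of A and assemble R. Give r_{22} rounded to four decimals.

c_1 = (-3, 2, 2, -1); ‖c_1‖ = 4.2426, so e_1 = (-0.7071, 0.4714, 0.4714, -0.2357).
e_1·c_2 = (-0.7071)·3 + 0.4714·3 + 0.4714·1 + (-0.2357)·(-3) = 0.4714.
u_2 = c_2 − 0.4714·e_1 = (3.3333, 2.7778, 0.7778, -2.8889).
r_{22} = ‖u_2‖ = 5.2705.

r_{22} = 5.2705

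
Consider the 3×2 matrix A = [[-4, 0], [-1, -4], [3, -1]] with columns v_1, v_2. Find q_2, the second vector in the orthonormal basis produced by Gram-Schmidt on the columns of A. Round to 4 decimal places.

q_2 = (0.0374, -0.9619, -0.2708)

v_1 = (-4, -1, 3); ‖v_1‖ = 5.0990, so q_1 = (-0.7845, -0.1961, 0.5883).
q_1·v_2 = (-0.7845)·0 + (-0.1961)·(-4) + 0.5883·(-1) = 0.1961.
u_2 = v_2 − 0.1961·q_1 = (0.1538, -3.9615, -1.1154).
‖u_2‖ = 4.1184, so q_2 = (0.0374, -0.9619, -0.2708).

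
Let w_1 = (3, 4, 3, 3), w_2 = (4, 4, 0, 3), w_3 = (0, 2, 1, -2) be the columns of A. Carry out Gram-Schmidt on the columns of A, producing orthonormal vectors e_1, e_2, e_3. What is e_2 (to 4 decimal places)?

e_2 = (0.4686, 0.1844, -0.8528, 0.1383)

e_1 = w_1/‖w_1‖ = (3, 4, 3, 3)/6.5574 = (0.4575, 0.6100, 0.4575, 0.4575).
r_{12} = e_1·w_2 = 5.6424.
u_2 = w_2 − 5.6424·e_1 = (1.4186, 0.5581, -2.5814, 0.4186).
‖u_2‖ = 3.0270, so e_2 = (0.4686, 0.1844, -0.8528, 0.1383).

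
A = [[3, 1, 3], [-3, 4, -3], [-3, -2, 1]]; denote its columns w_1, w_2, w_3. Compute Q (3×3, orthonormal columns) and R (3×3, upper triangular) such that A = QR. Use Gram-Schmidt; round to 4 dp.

w_1 = (3, -3, -3); ‖w_1‖ = 5.1962, so e_1 = (0.5774, -0.5774, -0.5774).
e_1·w_2 = 0.5774·1 + (-0.5774)·4 + (-0.5774)·(-2) = -0.5774.
u_2 = w_2 + 0.5774·e_1 = (1.3333, 3.6667, -2.3333).
‖u_2‖ = 4.5461, so e_2 = (0.2933, 0.8066, -0.5133).
e_1·w_3 = 0.5774·3 + (-0.5774)·(-3) + (-0.5774)·1 = 2.8868; e_2·w_3 = 0.2933·3 + 0.8066·(-3) + (-0.5133)·1 = -2.0531.
u_3 = w_3 − 2.8868·e_1 + 2.0531·e_2 = (1.9355, 0.3226, 1.6129).
‖u_3‖ = 2.5400, so e_3 = (0.7620, 0.1270, 0.6350).

Q = [[0.5774, 0.2933, 0.7620], [-0.5774, 0.8066, 0.1270], [-0.5774, -0.5133, 0.6350]], R = [[5.1962, -0.5774, 2.8868], [0.0000, 4.5461, -2.0531], [0.0000, 0.0000, 2.5400]]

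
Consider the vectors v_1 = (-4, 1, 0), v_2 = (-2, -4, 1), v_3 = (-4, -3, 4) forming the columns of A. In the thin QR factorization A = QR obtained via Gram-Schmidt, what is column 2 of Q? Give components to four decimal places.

v_1 = (-4, 1, 0); ‖v_1‖ = 4.1231, so e_1 = (-0.9701, 0.2425, 0.0000).
e_1·v_2 = (-0.9701)·(-2) + 0.2425·(-4) + 0.0000·1 = 0.9701.
u_2 = v_2 − 0.9701·e_1 = (-1.0588, -4.2353, 1.0000).
‖u_2‖ = 4.4787, so e_2 = (-0.2364, -0.9457, 0.2233).

e_2 = (-0.2364, -0.9457, 0.2233)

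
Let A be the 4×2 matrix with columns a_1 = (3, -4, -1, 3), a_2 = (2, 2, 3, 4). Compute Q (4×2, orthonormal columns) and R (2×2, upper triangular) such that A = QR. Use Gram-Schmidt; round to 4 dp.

Q = [[0.5071, 0.2490], [-0.6761, 0.4981], [-0.1690, 0.5693], [0.5071, 0.6048]], R = [[5.9161, 1.1832], [0.0000, 5.6214]]

e_1 = a_1/‖a_1‖ = (3, -4, -1, 3)/5.9161 = (0.5071, -0.6761, -0.1690, 0.5071).
r_{12} = e_1·a_2 = 1.1832.
u_2 = a_2 − 1.1832·e_1 = (1.4000, 2.8000, 3.2000, 3.4000).
‖u_2‖ = 5.6214, so e_2 = (0.2490, 0.4981, 0.5693, 0.6048).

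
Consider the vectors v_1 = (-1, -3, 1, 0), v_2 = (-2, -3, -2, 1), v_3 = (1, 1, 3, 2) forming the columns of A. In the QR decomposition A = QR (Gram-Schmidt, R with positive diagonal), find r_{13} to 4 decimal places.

v_1 = (-1, -3, 1, 0); ‖v_1‖ = 3.3166, so q_1 = (-0.3015, -0.9045, 0.3015, 0.0000).
r_{13} = q_1·v_3 = -0.3015.

r_{13} = -0.3015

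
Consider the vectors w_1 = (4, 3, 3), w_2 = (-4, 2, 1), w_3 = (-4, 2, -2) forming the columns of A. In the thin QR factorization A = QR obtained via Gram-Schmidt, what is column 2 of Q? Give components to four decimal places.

e_2 = (-0.7182, 0.5919, 0.3658)

w_1 = (4, 3, 3); ‖w_1‖ = 5.8310, so e_1 = (0.6860, 0.5145, 0.5145).
e_1·w_2 = 0.6860·(-4) + 0.5145·2 + 0.5145·1 = -1.2005.
u_2 = w_2 + 1.2005·e_1 = (-3.1765, 2.6176, 1.6176).
‖u_2‖ = 4.4225, so e_2 = (-0.7182, 0.5919, 0.3658).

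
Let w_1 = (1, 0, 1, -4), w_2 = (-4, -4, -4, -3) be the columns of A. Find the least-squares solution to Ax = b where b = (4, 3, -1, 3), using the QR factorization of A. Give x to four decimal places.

w_1 = (1, 0, 1, -4); ‖w_1‖ = 4.2426, so e_1 = (0.2357, 0.0000, 0.2357, -0.9428).
e_1·w_2 = 0.2357·(-4) + 0.0000·(-4) + 0.2357·(-4) + (-0.9428)·(-3) = 0.9428.
u_2 = w_2 − 0.9428·e_1 = (-4.2222, -4.0000, -4.2222, -2.1111).
‖u_2‖ = 7.4907, so e_2 = (-0.5637, -0.5340, -0.5637, -0.2818).
Qᵀb = (-2.1213, -4.1384).
Back-substitute: x_2 = -4.1384/7.4907 = -0.5525.
x_1 = (-2.1213 − 0.9428·(-0.5525))/4.2426 = -0.3772.

x = (-0.3772, -0.5525)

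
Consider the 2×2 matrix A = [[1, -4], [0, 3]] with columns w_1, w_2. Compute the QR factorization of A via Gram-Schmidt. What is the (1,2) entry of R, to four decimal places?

r_{12} = -4.0000

w_1 = (1, 0); ‖w_1‖ = 1.0000, so e_1 = (1.0000, 0.0000).
r_{12} = e_1·w_2 = -4.0000.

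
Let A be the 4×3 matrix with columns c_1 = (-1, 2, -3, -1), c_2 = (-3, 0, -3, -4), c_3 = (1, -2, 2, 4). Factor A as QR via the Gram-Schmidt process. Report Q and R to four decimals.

Q = [[-0.2582, -0.4698, -0.4499], [0.5164, -0.5184, -0.4964], [-0.7746, 0.0486, -0.3913], [-0.2582, -0.7128, 0.6309]], R = [[3.8730, 4.1312, -3.8730], [0.0000, 4.1150, -2.1871], [0.0000, 0.0000, 2.2840]]

c_1 = (-1, 2, -3, -1); ‖c_1‖ = 3.8730, so e_1 = (-0.2582, 0.5164, -0.7746, -0.2582).
e_1·c_2 = (-0.2582)·(-3) + 0.5164·0 + (-0.7746)·(-3) + (-0.2582)·(-4) = 4.1312.
u_2 = c_2 − 4.1312·e_1 = (-1.9333, -2.1333, 0.2000, -2.9333).
‖u_2‖ = 4.1150, so e_2 = (-0.4698, -0.5184, 0.0486, -0.7128).
e_1·c_3 = (-0.2582)·1 + 0.5164·(-2) + (-0.7746)·2 + (-0.2582)·4 = -3.8730; e_2·c_3 = (-0.4698)·1 + (-0.5184)·(-2) + 0.0486·2 + (-0.7128)·4 = -2.1871.
u_3 = c_3 + 3.8730·e_1 + 2.1871·e_2 = (-1.0276, -1.1339, -0.8937, 1.4409).
‖u_3‖ = 2.2840, so e_3 = (-0.4499, -0.4964, -0.3913, 0.6309).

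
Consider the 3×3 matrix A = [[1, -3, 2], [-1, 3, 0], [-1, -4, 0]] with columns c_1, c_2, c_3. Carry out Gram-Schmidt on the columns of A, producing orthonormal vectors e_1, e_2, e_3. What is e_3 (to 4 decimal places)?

c_1 = (1, -1, -1); ‖c_1‖ = 1.7321, so e_1 = (0.5774, -0.5774, -0.5774).
e_1·c_2 = 0.5774·(-3) + (-0.5774)·3 + (-0.5774)·(-4) = -1.1547.
u_2 = c_2 + 1.1547·e_1 = (-2.3333, 2.3333, -4.6667).
‖u_2‖ = 5.7155, so e_2 = (-0.4082, 0.4082, -0.8165).
e_1·c_3 = 0.5774·2 + (-0.5774)·0 + (-0.5774)·0 = 1.1547; e_2·c_3 = (-0.4082)·2 + 0.4082·0 + (-0.8165)·0 = -0.8165.
u_3 = c_3 − 1.1547·e_1 + 0.8165·e_2 = (1.0000, 1.0000, 0.0000).
‖u_3‖ = 1.4142, so e_3 = (0.7071, 0.7071, 0.0000).

e_3 = (0.7071, 0.7071, 0.0000)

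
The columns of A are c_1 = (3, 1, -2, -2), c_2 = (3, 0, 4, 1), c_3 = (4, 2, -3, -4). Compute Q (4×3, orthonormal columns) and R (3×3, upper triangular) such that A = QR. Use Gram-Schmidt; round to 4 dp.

c_1 = (3, 1, -2, -2); ‖c_1‖ = 4.2426, so e_1 = (0.7071, 0.2357, -0.4714, -0.4714).
e_1·c_2 = 0.7071·3 + 0.2357·0 + (-0.4714)·4 + (-0.4714)·1 = -0.2357.
u_2 = c_2 + 0.2357·e_1 = (3.1667, 0.0556, 3.8889, 0.8889).
‖u_2‖ = 5.0936, so e_2 = (0.6217, 0.0109, 0.7635, 0.1745).
e_1·c_3 = 0.7071·4 + 0.2357·2 + (-0.4714)·(-3) + (-0.4714)·(-4) = 6.5997; e_2·c_3 = 0.6217·4 + 0.0109·2 + 0.7635·(-3) + 0.1745·(-4) = -0.4799.
u_3 = c_3 − 6.5997·e_1 + 0.4799·e_2 = (-0.3683, 0.4497, 0.4775, -0.8051).
‖u_3‖ = 1.1019, so e_3 = (-0.3343, 0.4081, 0.4334, -0.7307).

Q = [[0.7071, 0.6217, -0.3343], [0.2357, 0.0109, 0.4081], [-0.4714, 0.7635, 0.4334], [-0.4714, 0.1745, -0.7307]], R = [[4.2426, -0.2357, 6.5997], [0.0000, 5.0936, -0.4799], [0.0000, 0.0000, 1.1019]]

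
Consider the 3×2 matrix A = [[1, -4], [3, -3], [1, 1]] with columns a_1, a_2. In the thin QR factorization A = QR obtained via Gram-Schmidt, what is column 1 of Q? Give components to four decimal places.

q_1 = a_1/‖a_1‖ = (1, 3, 1)/3.3166 = (0.3015, 0.9045, 0.3015).

q_1 = (0.3015, 0.9045, 0.3015)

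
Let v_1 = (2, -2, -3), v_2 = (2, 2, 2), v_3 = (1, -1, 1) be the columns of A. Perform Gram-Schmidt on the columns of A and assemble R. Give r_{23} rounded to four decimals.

r_{23} = 0.7485

v_1 = (2, -2, -3); ‖v_1‖ = 4.1231, so q_1 = (0.4851, -0.4851, -0.7276).
q_1·v_2 = 0.4851·2 + (-0.4851)·2 + (-0.7276)·2 = -1.4552.
u_2 = v_2 + 1.4552·q_1 = (2.7059, 1.2941, 0.9412).
‖u_2‖ = 3.1436, so q_2 = (0.8608, 0.4117, 0.2994).
r_{23} = q_2·v_3 = 0.7485.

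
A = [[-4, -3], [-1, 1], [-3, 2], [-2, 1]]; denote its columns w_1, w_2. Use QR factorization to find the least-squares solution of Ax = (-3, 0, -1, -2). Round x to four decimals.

x = (0.6122, 0.2109)

e_1 = w_1/‖w_1‖ = (-4, -1, -3, -2)/5.4772 = (-0.7303, -0.1826, -0.5477, -0.3651).
r_{12} = e_1·w_2 = 0.5477.
u_2 = w_2 − 0.5477·e_1 = (-2.6000, 1.1000, 2.3000, 1.2000).
‖u_2‖ = 3.8341, so e_2 = (-0.6781, 0.2869, 0.5999, 0.3130).
Qᵀb = (3.4689, 0.8085).
Back-substitute: x_2 = 0.8085/3.8341 = 0.2109.
x_1 = (3.4689 − 0.5477·0.2109)/5.4772 = 0.6122.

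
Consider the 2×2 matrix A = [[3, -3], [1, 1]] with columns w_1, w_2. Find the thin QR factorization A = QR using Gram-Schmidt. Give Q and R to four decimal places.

w_1 = (3, 1); ‖w_1‖ = 3.1623, so e_1 = (0.9487, 0.3162).
e_1·w_2 = 0.9487·(-3) + 0.3162·1 = -2.5298.
u_2 = w_2 + 2.5298·e_1 = (-0.6000, 1.8000).
‖u_2‖ = 1.8974, so e_2 = (-0.3162, 0.9487).

Q = [[0.9487, -0.3162], [0.3162, 0.9487]], R = [[3.1623, -2.5298], [0.0000, 1.8974]]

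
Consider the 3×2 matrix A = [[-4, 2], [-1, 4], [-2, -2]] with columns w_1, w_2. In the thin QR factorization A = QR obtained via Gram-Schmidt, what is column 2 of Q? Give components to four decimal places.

e_2 = (0.1040, 0.7906, -0.6034)

e_1 = w_1/‖w_1‖ = (-4, -1, -2)/4.5826 = (-0.8729, -0.2182, -0.4364).
r_{12} = e_1·w_2 = -1.7457.
u_2 = w_2 + 1.7457·e_1 = (0.4762, 3.6190, -2.7619).
‖u_2‖ = 4.5774, so e_2 = (0.1040, 0.7906, -0.6034).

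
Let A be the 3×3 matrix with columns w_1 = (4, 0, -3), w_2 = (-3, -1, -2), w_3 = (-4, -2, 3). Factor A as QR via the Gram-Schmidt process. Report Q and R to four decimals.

Q = [[0.8000, -0.5756, 0.1693], [0.0000, -0.2822, -0.9594], [-0.6000, -0.7675, 0.2257]], R = [[5.0000, -1.2000, -5.0000], [0.0000, 3.5440, 0.5643], [0.0000, 0.0000, 1.9187]]

w_1 = (4, 0, -3); ‖w_1‖ = 5.0000, so e_1 = (0.8000, 0.0000, -0.6000).
e_1·w_2 = 0.8000·(-3) + 0.0000·(-1) + (-0.6000)·(-2) = -1.2000.
u_2 = w_2 + 1.2000·e_1 = (-2.0400, -1.0000, -2.7200).
‖u_2‖ = 3.5440, so e_2 = (-0.5756, -0.2822, -0.7675).
e_1·w_3 = 0.8000·(-4) + 0.0000·(-2) + (-0.6000)·3 = -5.0000; e_2·w_3 = (-0.5756)·(-4) + (-0.2822)·(-2) + (-0.7675)·3 = 0.5643.
u_3 = w_3 + 5.0000·e_1 − 0.5643·e_2 = (0.3248, -1.8408, 0.4331).
‖u_3‖ = 1.9187, so e_3 = (0.1693, -0.9594, 0.2257).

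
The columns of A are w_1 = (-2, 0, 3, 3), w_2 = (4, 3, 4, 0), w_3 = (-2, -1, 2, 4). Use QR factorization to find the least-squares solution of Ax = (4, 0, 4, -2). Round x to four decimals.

x = (-0.0203, 0.7671, -0.2101)

w_1 = (-2, 0, 3, 3); ‖w_1‖ = 4.6904, so e_1 = (-0.4264, 0.0000, 0.6396, 0.6396).
e_1·w_2 = (-0.4264)·4 + 0.0000·3 + 0.6396·4 + 0.6396·0 = 0.8528.
u_2 = w_2 − 0.8528·e_1 = (4.3636, 3.0000, 3.4545, -0.5455).
‖u_2‖ = 6.3461, so e_2 = (0.6876, 0.4727, 0.5444, -0.0860).
e_1·w_3 = (-0.4264)·(-2) + 0.0000·(-1) + 0.6396·2 + 0.6396·4 = 4.6904; e_2·w_3 = 0.6876·(-2) + 0.4727·(-1) + 0.5444·2 + (-0.0860)·4 = -1.1030.
u_3 = w_3 − 4.6904·e_1 + 1.1030·e_2 = (0.7585, -0.4786, -0.3995, 0.9052).
‖u_3‖ = 1.3354, so e_3 = (0.5680, -0.3584, -0.2992, 0.6778).
Qᵀb = (-0.4264, 5.0998, -0.2806).
Back-substitute: x_3 = -0.2806/1.3354 = -0.2101.
x_2 = (5.0998 + 1.1030·(-0.2101))/6.3461 = 0.7671.
x_1 = (-0.4264 − 0.8528·0.7671 − 4.6904·(-0.2101))/4.6904 = -0.0203.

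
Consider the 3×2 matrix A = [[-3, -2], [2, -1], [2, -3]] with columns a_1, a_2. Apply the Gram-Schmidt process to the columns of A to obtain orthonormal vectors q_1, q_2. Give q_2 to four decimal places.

a_1 = (-3, 2, 2); ‖a_1‖ = 4.1231, so q_1 = (-0.7276, 0.4851, 0.4851).
q_1·a_2 = (-0.7276)·(-2) + 0.4851·(-1) + 0.4851·(-3) = -0.4851.
u_2 = a_2 + 0.4851·q_1 = (-2.3529, -0.7647, -2.7647).
‖u_2‖ = 3.7101, so q_2 = (-0.6342, -0.2061, -0.7452).

q_2 = (-0.6342, -0.2061, -0.7452)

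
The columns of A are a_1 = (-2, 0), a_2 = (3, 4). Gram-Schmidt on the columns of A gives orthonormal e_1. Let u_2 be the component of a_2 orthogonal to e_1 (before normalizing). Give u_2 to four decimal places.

u_2 = (0.0000, 4.0000)

a_1 = (-2, 0); ‖a_1‖ = 2.0000, so e_1 = (-1.0000, 0.0000).
e_1·a_2 = (-1.0000)·3 + 0.0000·4 = -3.0000.
u_2 = a_2 + 3.0000·e_1 = (0.0000, 4.0000).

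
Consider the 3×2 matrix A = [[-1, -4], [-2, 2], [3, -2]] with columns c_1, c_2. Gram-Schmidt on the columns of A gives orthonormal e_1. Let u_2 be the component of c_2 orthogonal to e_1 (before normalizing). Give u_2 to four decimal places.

e_1 = c_1/‖c_1‖ = (-1, -2, 3)/3.7417 = (-0.2673, -0.5345, 0.8018).
r_{12} = e_1·c_2 = -1.6036.
u_2 = c_2 + 1.6036·e_1 = (-4.4286, 1.1429, -0.7143).

u_2 = (-4.4286, 1.1429, -0.7143)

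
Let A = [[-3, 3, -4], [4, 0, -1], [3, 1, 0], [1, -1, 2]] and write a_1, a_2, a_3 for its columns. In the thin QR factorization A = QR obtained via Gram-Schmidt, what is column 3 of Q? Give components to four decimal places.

q_3 = (-0.0806, -0.6447, 0.6447, 0.4029)

a_1 = (-3, 4, 3, 1); ‖a_1‖ = 5.9161, so q_1 = (-0.5071, 0.6761, 0.5071, 0.1690).
q_1·a_2 = (-0.5071)·3 + 0.6761·0 + 0.5071·1 + 0.1690·(-1) = -1.1832.
u_2 = a_2 + 1.1832·q_1 = (2.4000, 0.8000, 1.6000, -0.8000).
‖u_2‖ = 3.0984, so q_2 = (0.7746, 0.2582, 0.5164, -0.2582).
q_1·a_3 = (-0.5071)·(-4) + 0.6761·(-1) + 0.5071·0 + 0.1690·2 = 1.6903; q_2·a_3 = 0.7746·(-4) + 0.2582·(-1) + 0.5164·0 + (-0.2582)·2 = -3.8730.
u_3 = a_3 − 1.6903·q_1 + 3.8730·q_2 = (-0.1429, -1.1429, 1.1429, 0.7143).
‖u_3‖ = 1.7728, so q_3 = (-0.0806, -0.6447, 0.6447, 0.4029).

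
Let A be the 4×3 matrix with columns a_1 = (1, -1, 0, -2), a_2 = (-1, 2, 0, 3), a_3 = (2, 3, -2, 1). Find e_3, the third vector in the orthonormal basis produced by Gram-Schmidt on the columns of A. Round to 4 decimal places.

e_3 = (0.0000, 0.0000, -1.0000, 0.0000)

a_1 = (1, -1, 0, -2); ‖a_1‖ = 2.4495, so e_1 = (0.4082, -0.4082, 0.0000, -0.8165).
e_1·a_2 = 0.4082·(-1) + (-0.4082)·2 + 0.0000·0 + (-0.8165)·3 = -3.6742.
u_2 = a_2 + 3.6742·e_1 = (0.5000, 0.5000, 0.0000, 0.0000).
‖u_2‖ = 0.7071, so e_2 = (0.7071, 0.7071, 0.0000, 0.0000).
e_1·a_3 = 0.4082·2 + (-0.4082)·3 + 0.0000·(-2) + (-0.8165)·1 = -1.2247; e_2·a_3 = 0.7071·2 + 0.7071·3 + 0.0000·(-2) + (0.0000)·1 = 3.5355.
u_3 = a_3 + 1.2247·e_1 − 3.5355·e_2 = (0.0000, 0.0000, -2.0000, 0.0000).
‖u_3‖ = 2.0000, so e_3 = (0.0000, 0.0000, -1.0000, 0.0000).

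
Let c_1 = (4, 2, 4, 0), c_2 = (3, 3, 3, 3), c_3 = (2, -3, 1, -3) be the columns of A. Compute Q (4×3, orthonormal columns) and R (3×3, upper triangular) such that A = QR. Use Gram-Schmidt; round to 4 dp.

c_1 = (4, 2, 4, 0); ‖c_1‖ = 6.0000, so e_1 = (0.6667, 0.3333, 0.6667, 0.0000).
e_1·c_2 = 0.6667·3 + 0.3333·3 + 0.6667·3 + 0.0000·3 = 5.0000.
u_2 = c_2 − 5.0000·e_1 = (-0.3333, 1.3333, -0.3333, 3.0000).
‖u_2‖ = 3.3166, so e_2 = (-0.1005, 0.4020, -0.1005, 0.9045).
e_1·c_3 = 0.6667·2 + 0.3333·(-3) + 0.6667·1 + 0.0000·(-3) = 1.0000; e_2·c_3 = (-0.1005)·2 + 0.4020·(-3) + (-0.1005)·1 + 0.9045·(-3) = -4.2212.
u_3 = c_3 − 1.0000·e_1 + 4.2212·e_2 = (0.9091, -1.6364, -0.0909, 0.8182).
‖u_3‖ = 2.0449, so e_3 = (0.4446, -0.8002, -0.0445, 0.4001).

Q = [[0.6667, -0.1005, 0.4446], [0.3333, 0.4020, -0.8002], [0.6667, -0.1005, -0.0445], [0.0000, 0.9045, 0.4001]], R = [[6.0000, 5.0000, 1.0000], [0.0000, 3.3166, -4.2212], [0.0000, 0.0000, 2.0449]]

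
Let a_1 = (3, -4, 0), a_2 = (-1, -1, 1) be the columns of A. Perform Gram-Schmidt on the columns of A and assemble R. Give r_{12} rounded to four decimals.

e_1 = a_1/‖a_1‖ = (3, -4, 0)/5.0000 = (0.6000, -0.8000, 0.0000).
r_{12} = e_1·a_2 = 0.2000.

r_{12} = 0.2000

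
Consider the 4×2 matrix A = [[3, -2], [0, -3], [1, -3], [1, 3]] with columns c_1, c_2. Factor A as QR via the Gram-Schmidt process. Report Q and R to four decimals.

Q = [[0.9045, -0.0691], [0.0000, -0.5697], [0.3015, -0.4661], [0.3015, 0.6733]], R = [[3.3166, -1.8091], [0.0000, 5.2657]]

q_1 = c_1/‖c_1‖ = (3, 0, 1, 1)/3.3166 = (0.9045, 0.0000, 0.3015, 0.3015).
r_{12} = q_1·c_2 = -1.8091.
u_2 = c_2 + 1.8091·q_1 = (-0.3636, -3.0000, -2.4545, 3.5455).
‖u_2‖ = 5.2657, so q_2 = (-0.0691, -0.5697, -0.4661, 0.6733).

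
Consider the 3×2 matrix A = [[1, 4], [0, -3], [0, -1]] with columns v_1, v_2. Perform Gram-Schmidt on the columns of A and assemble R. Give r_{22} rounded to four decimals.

v_1 = (1, 0, 0); ‖v_1‖ = 1.0000, so q_1 = (1.0000, 0.0000, 0.0000).
q_1·v_2 = 1.0000·4 + 0.0000·(-3) + 0.0000·(-1) = 4.0000.
u_2 = v_2 − 4.0000·q_1 = (0.0000, -3.0000, -1.0000).
r_{22} = ‖u_2‖ = 3.1623.

r_{22} = 3.1623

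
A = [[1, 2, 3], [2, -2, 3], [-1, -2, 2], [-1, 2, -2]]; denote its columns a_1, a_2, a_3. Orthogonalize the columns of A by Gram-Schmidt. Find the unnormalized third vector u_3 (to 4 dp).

e_1 = a_1/‖a_1‖ = (1, 2, -1, -1)/2.6458 = (0.3780, 0.7559, -0.3780, -0.3780).
r_{12} = e_1·a_2 = -0.7559.
u_2 = a_2 + 0.7559·e_1 = (2.2857, -1.4286, -2.2857, 1.7143).
‖u_2‖ = 3.9279, so e_2 = (0.5819, -0.3637, -0.5819, 0.4364).
r_{13} = e_1·a_3 = 3.4017; r_{23} = e_2·a_3 = -1.3820.
u_3 = a_3 − 3.4017·e_1 + 1.3820·e_2 = (2.5185, -0.0741, 2.4815, -0.1111).

u_3 = (2.5185, -0.0741, 2.4815, -0.1111)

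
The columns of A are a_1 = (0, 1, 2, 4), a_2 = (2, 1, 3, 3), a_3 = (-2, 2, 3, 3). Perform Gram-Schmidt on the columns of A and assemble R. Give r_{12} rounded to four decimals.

a_1 = (0, 1, 2, 4); ‖a_1‖ = 4.5826, so e_1 = (0.0000, 0.2182, 0.4364, 0.8729).
r_{12} = e_1·a_2 = 4.1461.

r_{12} = 4.1461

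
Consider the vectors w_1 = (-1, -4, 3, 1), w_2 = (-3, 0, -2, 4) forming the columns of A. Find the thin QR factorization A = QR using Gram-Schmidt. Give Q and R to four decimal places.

w_1 = (-1, -4, 3, 1); ‖w_1‖ = 5.1962, so q_1 = (-0.1925, -0.7698, 0.5774, 0.1925).
q_1·w_2 = (-0.1925)·(-3) + (-0.7698)·0 + 0.5774·(-2) + 0.1925·4 = 0.1925.
u_2 = w_2 − 0.1925·q_1 = (-2.9630, 0.1481, -2.1111, 3.9630).
‖u_2‖ = 5.3817, so q_2 = (-0.5506, 0.0275, -0.3923, 0.7364).

Q = [[-0.1925, -0.5506], [-0.7698, 0.0275], [0.5774, -0.3923], [0.1925, 0.7364]], R = [[5.1962, 0.1925], [0.0000, 5.3817]]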